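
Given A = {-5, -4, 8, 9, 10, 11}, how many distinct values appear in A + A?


A + A = {a + a' : a, a' ∈ A}; |A| = 6.
General bounds: 2|A| - 1 ≤ |A + A| ≤ |A|(|A|+1)/2, i.e. 11 ≤ |A + A| ≤ 21.
Lower bound 2|A|-1 is attained iff A is an arithmetic progression.
Enumerate sums a + a' for a ≤ a' (symmetric, so this suffices):
a = -5: -5+-5=-10, -5+-4=-9, -5+8=3, -5+9=4, -5+10=5, -5+11=6
a = -4: -4+-4=-8, -4+8=4, -4+9=5, -4+10=6, -4+11=7
a = 8: 8+8=16, 8+9=17, 8+10=18, 8+11=19
a = 9: 9+9=18, 9+10=19, 9+11=20
a = 10: 10+10=20, 10+11=21
a = 11: 11+11=22
Distinct sums: {-10, -9, -8, 3, 4, 5, 6, 7, 16, 17, 18, 19, 20, 21, 22}
|A + A| = 15

|A + A| = 15


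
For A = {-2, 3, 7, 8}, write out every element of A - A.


A - A = {a - a' : a, a' ∈ A}.
Compute a - a' for each ordered pair (a, a'):
a = -2: -2--2=0, -2-3=-5, -2-7=-9, -2-8=-10
a = 3: 3--2=5, 3-3=0, 3-7=-4, 3-8=-5
a = 7: 7--2=9, 7-3=4, 7-7=0, 7-8=-1
a = 8: 8--2=10, 8-3=5, 8-7=1, 8-8=0
Collecting distinct values (and noting 0 appears from a-a):
A - A = {-10, -9, -5, -4, -1, 0, 1, 4, 5, 9, 10}
|A - A| = 11

A - A = {-10, -9, -5, -4, -1, 0, 1, 4, 5, 9, 10}


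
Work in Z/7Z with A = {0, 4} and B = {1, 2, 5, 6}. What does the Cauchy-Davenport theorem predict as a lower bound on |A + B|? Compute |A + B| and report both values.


Cauchy-Davenport: |A + B| ≥ min(p, |A| + |B| - 1) for A, B nonempty in Z/pZ.
|A| = 2, |B| = 4, p = 7.
CD lower bound = min(7, 2 + 4 - 1) = min(7, 5) = 5.
Compute A + B mod 7 directly:
a = 0: 0+1=1, 0+2=2, 0+5=5, 0+6=6
a = 4: 4+1=5, 4+2=6, 4+5=2, 4+6=3
A + B = {1, 2, 3, 5, 6}, so |A + B| = 5.
Verify: 5 ≥ 5? Yes ✓.

CD lower bound = 5, actual |A + B| = 5.


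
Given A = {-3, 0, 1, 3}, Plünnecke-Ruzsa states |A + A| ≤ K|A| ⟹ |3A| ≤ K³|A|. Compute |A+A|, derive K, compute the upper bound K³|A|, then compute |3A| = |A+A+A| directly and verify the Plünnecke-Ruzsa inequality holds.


|A| = 4.
Step 1: Compute A + A by enumerating all 16 pairs.
A + A = {-6, -3, -2, 0, 1, 2, 3, 4, 6}, so |A + A| = 9.
Step 2: Doubling constant K = |A + A|/|A| = 9/4 = 9/4 ≈ 2.2500.
Step 3: Plünnecke-Ruzsa gives |3A| ≤ K³·|A| = (2.2500)³ · 4 ≈ 45.5625.
Step 4: Compute 3A = A + A + A directly by enumerating all triples (a,b,c) ∈ A³; |3A| = 15.
Step 5: Check 15 ≤ 45.5625? Yes ✓.

K = 9/4, Plünnecke-Ruzsa bound K³|A| ≈ 45.5625, |3A| = 15, inequality holds.


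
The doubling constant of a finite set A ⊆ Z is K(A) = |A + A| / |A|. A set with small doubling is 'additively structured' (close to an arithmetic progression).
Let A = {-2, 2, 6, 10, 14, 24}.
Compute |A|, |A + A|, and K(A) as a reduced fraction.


|A| = 6.
Compute A + A by enumerating all 36 pairs.
A + A = {-4, 0, 4, 8, 12, 16, 20, 22, 24, 26, 28, 30, 34, 38, 48}, so |A + A| = 15.
K = |A + A| / |A| = 15/6 = 5/2 ≈ 2.5000.
Reference: AP of size 6 gives K = 11/6 ≈ 1.8333; a fully generic set of size 6 gives K ≈ 3.5000.

|A| = 6, |A + A| = 15, K = 15/6 = 5/2.


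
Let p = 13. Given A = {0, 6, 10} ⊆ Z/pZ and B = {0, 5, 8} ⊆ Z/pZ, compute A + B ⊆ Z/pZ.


Work in Z/13Z: reduce every sum a + b modulo 13.
Enumerate all 9 pairs:
a = 0: 0+0=0, 0+5=5, 0+8=8
a = 6: 6+0=6, 6+5=11, 6+8=1
a = 10: 10+0=10, 10+5=2, 10+8=5
Distinct residues collected: {0, 1, 2, 5, 6, 8, 10, 11}
|A + B| = 8 (out of 13 total residues).

A + B = {0, 1, 2, 5, 6, 8, 10, 11}


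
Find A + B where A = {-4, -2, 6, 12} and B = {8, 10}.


A + B = {a + b : a ∈ A, b ∈ B}.
Enumerate all |A|·|B| = 4·2 = 8 pairs (a, b) and collect distinct sums.
a = -4: -4+8=4, -4+10=6
a = -2: -2+8=6, -2+10=8
a = 6: 6+8=14, 6+10=16
a = 12: 12+8=20, 12+10=22
Collecting distinct sums: A + B = {4, 6, 8, 14, 16, 20, 22}
|A + B| = 7

A + B = {4, 6, 8, 14, 16, 20, 22}


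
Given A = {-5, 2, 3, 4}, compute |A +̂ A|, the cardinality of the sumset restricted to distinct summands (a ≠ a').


Restricted sumset: A +̂ A = {a + a' : a ∈ A, a' ∈ A, a ≠ a'}.
Equivalently, take A + A and drop any sum 2a that is achievable ONLY as a + a for a ∈ A (i.e. sums representable only with equal summands).
Enumerate pairs (a, a') with a < a' (symmetric, so each unordered pair gives one sum; this covers all a ≠ a'):
  -5 + 2 = -3
  -5 + 3 = -2
  -5 + 4 = -1
  2 + 3 = 5
  2 + 4 = 6
  3 + 4 = 7
Collected distinct sums: {-3, -2, -1, 5, 6, 7}
|A +̂ A| = 6
(Reference bound: |A +̂ A| ≥ 2|A| - 3 for |A| ≥ 2, with |A| = 4 giving ≥ 5.)

|A +̂ A| = 6


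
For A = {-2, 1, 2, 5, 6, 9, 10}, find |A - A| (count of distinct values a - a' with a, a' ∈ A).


A - A = {a - a' : a, a' ∈ A}; |A| = 7.
Bounds: 2|A|-1 ≤ |A - A| ≤ |A|² - |A| + 1, i.e. 13 ≤ |A - A| ≤ 43.
Note: 0 ∈ A - A always (from a - a). The set is symmetric: if d ∈ A - A then -d ∈ A - A.
Enumerate nonzero differences d = a - a' with a > a' (then include -d):
Positive differences: {1, 3, 4, 5, 7, 8, 9, 11, 12}
Full difference set: {0} ∪ (positive diffs) ∪ (negative diffs).
|A - A| = 1 + 2·9 = 19 (matches direct enumeration: 19).

|A - A| = 19


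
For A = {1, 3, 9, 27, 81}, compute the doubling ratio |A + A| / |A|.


|A| = 5.
Compute A + A by enumerating all 25 pairs.
A + A = {2, 4, 6, 10, 12, 18, 28, 30, 36, 54, 82, 84, 90, 108, 162}, so |A + A| = 15.
K = |A + A| / |A| = 15/5 = 3/1 ≈ 3.0000.
Reference: AP of size 5 gives K = 9/5 ≈ 1.8000; a fully generic set of size 5 gives K ≈ 3.0000.

|A| = 5, |A + A| = 15, K = 15/5 = 3/1.


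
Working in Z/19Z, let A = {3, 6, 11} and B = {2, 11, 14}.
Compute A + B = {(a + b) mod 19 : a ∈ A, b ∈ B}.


Work in Z/19Z: reduce every sum a + b modulo 19.
Enumerate all 9 pairs:
a = 3: 3+2=5, 3+11=14, 3+14=17
a = 6: 6+2=8, 6+11=17, 6+14=1
a = 11: 11+2=13, 11+11=3, 11+14=6
Distinct residues collected: {1, 3, 5, 6, 8, 13, 14, 17}
|A + B| = 8 (out of 19 total residues).

A + B = {1, 3, 5, 6, 8, 13, 14, 17}


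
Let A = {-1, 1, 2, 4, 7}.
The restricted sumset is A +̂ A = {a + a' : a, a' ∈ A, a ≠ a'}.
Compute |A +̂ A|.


Restricted sumset: A +̂ A = {a + a' : a ∈ A, a' ∈ A, a ≠ a'}.
Equivalently, take A + A and drop any sum 2a that is achievable ONLY as a + a for a ∈ A (i.e. sums representable only with equal summands).
Enumerate pairs (a, a') with a < a' (symmetric, so each unordered pair gives one sum; this covers all a ≠ a'):
  -1 + 1 = 0
  -1 + 2 = 1
  -1 + 4 = 3
  -1 + 7 = 6
  1 + 2 = 3
  1 + 4 = 5
  1 + 7 = 8
  2 + 4 = 6
  2 + 7 = 9
  4 + 7 = 11
Collected distinct sums: {0, 1, 3, 5, 6, 8, 9, 11}
|A +̂ A| = 8
(Reference bound: |A +̂ A| ≥ 2|A| - 3 for |A| ≥ 2, with |A| = 5 giving ≥ 7.)

|A +̂ A| = 8


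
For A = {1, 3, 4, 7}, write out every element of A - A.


A - A = {a - a' : a, a' ∈ A}.
Compute a - a' for each ordered pair (a, a'):
a = 1: 1-1=0, 1-3=-2, 1-4=-3, 1-7=-6
a = 3: 3-1=2, 3-3=0, 3-4=-1, 3-7=-4
a = 4: 4-1=3, 4-3=1, 4-4=0, 4-7=-3
a = 7: 7-1=6, 7-3=4, 7-4=3, 7-7=0
Collecting distinct values (and noting 0 appears from a-a):
A - A = {-6, -4, -3, -2, -1, 0, 1, 2, 3, 4, 6}
|A - A| = 11

A - A = {-6, -4, -3, -2, -1, 0, 1, 2, 3, 4, 6}


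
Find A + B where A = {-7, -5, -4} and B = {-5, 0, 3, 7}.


A + B = {a + b : a ∈ A, b ∈ B}.
Enumerate all |A|·|B| = 3·4 = 12 pairs (a, b) and collect distinct sums.
a = -7: -7+-5=-12, -7+0=-7, -7+3=-4, -7+7=0
a = -5: -5+-5=-10, -5+0=-5, -5+3=-2, -5+7=2
a = -4: -4+-5=-9, -4+0=-4, -4+3=-1, -4+7=3
Collecting distinct sums: A + B = {-12, -10, -9, -7, -5, -4, -2, -1, 0, 2, 3}
|A + B| = 11

A + B = {-12, -10, -9, -7, -5, -4, -2, -1, 0, 2, 3}


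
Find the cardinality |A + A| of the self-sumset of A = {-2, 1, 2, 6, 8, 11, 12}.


A + A = {a + a' : a, a' ∈ A}; |A| = 7.
General bounds: 2|A| - 1 ≤ |A + A| ≤ |A|(|A|+1)/2, i.e. 13 ≤ |A + A| ≤ 28.
Lower bound 2|A|-1 is attained iff A is an arithmetic progression.
Enumerate sums a + a' for a ≤ a' (symmetric, so this suffices):
a = -2: -2+-2=-4, -2+1=-1, -2+2=0, -2+6=4, -2+8=6, -2+11=9, -2+12=10
a = 1: 1+1=2, 1+2=3, 1+6=7, 1+8=9, 1+11=12, 1+12=13
a = 2: 2+2=4, 2+6=8, 2+8=10, 2+11=13, 2+12=14
a = 6: 6+6=12, 6+8=14, 6+11=17, 6+12=18
a = 8: 8+8=16, 8+11=19, 8+12=20
a = 11: 11+11=22, 11+12=23
a = 12: 12+12=24
Distinct sums: {-4, -1, 0, 2, 3, 4, 6, 7, 8, 9, 10, 12, 13, 14, 16, 17, 18, 19, 20, 22, 23, 24}
|A + A| = 22

|A + A| = 22


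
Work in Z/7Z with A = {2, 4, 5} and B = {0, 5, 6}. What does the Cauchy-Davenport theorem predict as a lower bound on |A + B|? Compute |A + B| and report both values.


Cauchy-Davenport: |A + B| ≥ min(p, |A| + |B| - 1) for A, B nonempty in Z/pZ.
|A| = 3, |B| = 3, p = 7.
CD lower bound = min(7, 3 + 3 - 1) = min(7, 5) = 5.
Compute A + B mod 7 directly:
a = 2: 2+0=2, 2+5=0, 2+6=1
a = 4: 4+0=4, 4+5=2, 4+6=3
a = 5: 5+0=5, 5+5=3, 5+6=4
A + B = {0, 1, 2, 3, 4, 5}, so |A + B| = 6.
Verify: 6 ≥ 5? Yes ✓.

CD lower bound = 5, actual |A + B| = 6.


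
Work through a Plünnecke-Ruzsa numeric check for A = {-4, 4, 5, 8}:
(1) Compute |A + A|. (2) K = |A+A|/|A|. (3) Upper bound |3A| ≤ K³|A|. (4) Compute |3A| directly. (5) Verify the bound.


|A| = 4.
Step 1: Compute A + A by enumerating all 16 pairs.
A + A = {-8, 0, 1, 4, 8, 9, 10, 12, 13, 16}, so |A + A| = 10.
Step 2: Doubling constant K = |A + A|/|A| = 10/4 = 10/4 ≈ 2.5000.
Step 3: Plünnecke-Ruzsa gives |3A| ≤ K³·|A| = (2.5000)³ · 4 ≈ 62.5000.
Step 4: Compute 3A = A + A + A directly by enumerating all triples (a,b,c) ∈ A³; |3A| = 19.
Step 5: Check 19 ≤ 62.5000? Yes ✓.

K = 10/4, Plünnecke-Ruzsa bound K³|A| ≈ 62.5000, |3A| = 19, inequality holds.


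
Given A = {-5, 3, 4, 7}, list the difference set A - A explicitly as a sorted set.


A - A = {a - a' : a, a' ∈ A}.
Compute a - a' for each ordered pair (a, a'):
a = -5: -5--5=0, -5-3=-8, -5-4=-9, -5-7=-12
a = 3: 3--5=8, 3-3=0, 3-4=-1, 3-7=-4
a = 4: 4--5=9, 4-3=1, 4-4=0, 4-7=-3
a = 7: 7--5=12, 7-3=4, 7-4=3, 7-7=0
Collecting distinct values (and noting 0 appears from a-a):
A - A = {-12, -9, -8, -4, -3, -1, 0, 1, 3, 4, 8, 9, 12}
|A - A| = 13

A - A = {-12, -9, -8, -4, -3, -1, 0, 1, 3, 4, 8, 9, 12}


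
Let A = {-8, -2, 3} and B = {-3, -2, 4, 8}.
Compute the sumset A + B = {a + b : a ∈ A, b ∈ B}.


A + B = {a + b : a ∈ A, b ∈ B}.
Enumerate all |A|·|B| = 3·4 = 12 pairs (a, b) and collect distinct sums.
a = -8: -8+-3=-11, -8+-2=-10, -8+4=-4, -8+8=0
a = -2: -2+-3=-5, -2+-2=-4, -2+4=2, -2+8=6
a = 3: 3+-3=0, 3+-2=1, 3+4=7, 3+8=11
Collecting distinct sums: A + B = {-11, -10, -5, -4, 0, 1, 2, 6, 7, 11}
|A + B| = 10

A + B = {-11, -10, -5, -4, 0, 1, 2, 6, 7, 11}


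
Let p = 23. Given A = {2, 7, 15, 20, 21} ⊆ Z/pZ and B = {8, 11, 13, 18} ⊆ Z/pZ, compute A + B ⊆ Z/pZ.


Work in Z/23Z: reduce every sum a + b modulo 23.
Enumerate all 20 pairs:
a = 2: 2+8=10, 2+11=13, 2+13=15, 2+18=20
a = 7: 7+8=15, 7+11=18, 7+13=20, 7+18=2
a = 15: 15+8=0, 15+11=3, 15+13=5, 15+18=10
a = 20: 20+8=5, 20+11=8, 20+13=10, 20+18=15
a = 21: 21+8=6, 21+11=9, 21+13=11, 21+18=16
Distinct residues collected: {0, 2, 3, 5, 6, 8, 9, 10, 11, 13, 15, 16, 18, 20}
|A + B| = 14 (out of 23 total residues).

A + B = {0, 2, 3, 5, 6, 8, 9, 10, 11, 13, 15, 16, 18, 20}


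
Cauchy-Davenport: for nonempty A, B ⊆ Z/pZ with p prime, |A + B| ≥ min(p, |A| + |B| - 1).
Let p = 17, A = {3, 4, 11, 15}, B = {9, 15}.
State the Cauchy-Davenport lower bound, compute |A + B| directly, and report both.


Cauchy-Davenport: |A + B| ≥ min(p, |A| + |B| - 1) for A, B nonempty in Z/pZ.
|A| = 4, |B| = 2, p = 17.
CD lower bound = min(17, 4 + 2 - 1) = min(17, 5) = 5.
Compute A + B mod 17 directly:
a = 3: 3+9=12, 3+15=1
a = 4: 4+9=13, 4+15=2
a = 11: 11+9=3, 11+15=9
a = 15: 15+9=7, 15+15=13
A + B = {1, 2, 3, 7, 9, 12, 13}, so |A + B| = 7.
Verify: 7 ≥ 5? Yes ✓.

CD lower bound = 5, actual |A + B| = 7.


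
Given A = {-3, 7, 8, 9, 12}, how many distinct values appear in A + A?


A + A = {a + a' : a, a' ∈ A}; |A| = 5.
General bounds: 2|A| - 1 ≤ |A + A| ≤ |A|(|A|+1)/2, i.e. 9 ≤ |A + A| ≤ 15.
Lower bound 2|A|-1 is attained iff A is an arithmetic progression.
Enumerate sums a + a' for a ≤ a' (symmetric, so this suffices):
a = -3: -3+-3=-6, -3+7=4, -3+8=5, -3+9=6, -3+12=9
a = 7: 7+7=14, 7+8=15, 7+9=16, 7+12=19
a = 8: 8+8=16, 8+9=17, 8+12=20
a = 9: 9+9=18, 9+12=21
a = 12: 12+12=24
Distinct sums: {-6, 4, 5, 6, 9, 14, 15, 16, 17, 18, 19, 20, 21, 24}
|A + A| = 14

|A + A| = 14


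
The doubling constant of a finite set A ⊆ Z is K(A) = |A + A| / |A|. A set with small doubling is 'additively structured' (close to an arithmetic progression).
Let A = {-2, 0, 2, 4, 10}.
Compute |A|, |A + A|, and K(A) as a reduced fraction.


|A| = 5.
Compute A + A by enumerating all 25 pairs.
A + A = {-4, -2, 0, 2, 4, 6, 8, 10, 12, 14, 20}, so |A + A| = 11.
K = |A + A| / |A| = 11/5 (already in lowest terms) ≈ 2.2000.
Reference: AP of size 5 gives K = 9/5 ≈ 1.8000; a fully generic set of size 5 gives K ≈ 3.0000.

|A| = 5, |A + A| = 11, K = 11/5.


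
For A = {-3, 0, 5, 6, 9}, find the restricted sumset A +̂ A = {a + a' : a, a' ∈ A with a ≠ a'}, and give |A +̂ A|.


Restricted sumset: A +̂ A = {a + a' : a ∈ A, a' ∈ A, a ≠ a'}.
Equivalently, take A + A and drop any sum 2a that is achievable ONLY as a + a for a ∈ A (i.e. sums representable only with equal summands).
Enumerate pairs (a, a') with a < a' (symmetric, so each unordered pair gives one sum; this covers all a ≠ a'):
  -3 + 0 = -3
  -3 + 5 = 2
  -3 + 6 = 3
  -3 + 9 = 6
  0 + 5 = 5
  0 + 6 = 6
  0 + 9 = 9
  5 + 6 = 11
  5 + 9 = 14
  6 + 9 = 15
Collected distinct sums: {-3, 2, 3, 5, 6, 9, 11, 14, 15}
|A +̂ A| = 9
(Reference bound: |A +̂ A| ≥ 2|A| - 3 for |A| ≥ 2, with |A| = 5 giving ≥ 7.)

|A +̂ A| = 9


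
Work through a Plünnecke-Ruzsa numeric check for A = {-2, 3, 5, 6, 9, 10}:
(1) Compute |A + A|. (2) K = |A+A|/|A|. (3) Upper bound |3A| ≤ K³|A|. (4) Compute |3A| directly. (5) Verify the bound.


|A| = 6.
Step 1: Compute A + A by enumerating all 36 pairs.
A + A = {-4, 1, 3, 4, 6, 7, 8, 9, 10, 11, 12, 13, 14, 15, 16, 18, 19, 20}, so |A + A| = 18.
Step 2: Doubling constant K = |A + A|/|A| = 18/6 = 18/6 ≈ 3.0000.
Step 3: Plünnecke-Ruzsa gives |3A| ≤ K³·|A| = (3.0000)³ · 6 ≈ 162.0000.
Step 4: Compute 3A = A + A + A directly by enumerating all triples (a,b,c) ∈ A³; |3A| = 31.
Step 5: Check 31 ≤ 162.0000? Yes ✓.

K = 18/6, Plünnecke-Ruzsa bound K³|A| ≈ 162.0000, |3A| = 31, inequality holds.


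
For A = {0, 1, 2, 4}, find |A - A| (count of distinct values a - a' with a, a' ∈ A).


A - A = {a - a' : a, a' ∈ A}; |A| = 4.
Bounds: 2|A|-1 ≤ |A - A| ≤ |A|² - |A| + 1, i.e. 7 ≤ |A - A| ≤ 13.
Note: 0 ∈ A - A always (from a - a). The set is symmetric: if d ∈ A - A then -d ∈ A - A.
Enumerate nonzero differences d = a - a' with a > a' (then include -d):
Positive differences: {1, 2, 3, 4}
Full difference set: {0} ∪ (positive diffs) ∪ (negative diffs).
|A - A| = 1 + 2·4 = 9 (matches direct enumeration: 9).

|A - A| = 9


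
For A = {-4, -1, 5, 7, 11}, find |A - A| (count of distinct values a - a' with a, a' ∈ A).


A - A = {a - a' : a, a' ∈ A}; |A| = 5.
Bounds: 2|A|-1 ≤ |A - A| ≤ |A|² - |A| + 1, i.e. 9 ≤ |A - A| ≤ 21.
Note: 0 ∈ A - A always (from a - a). The set is symmetric: if d ∈ A - A then -d ∈ A - A.
Enumerate nonzero differences d = a - a' with a > a' (then include -d):
Positive differences: {2, 3, 4, 6, 8, 9, 11, 12, 15}
Full difference set: {0} ∪ (positive diffs) ∪ (negative diffs).
|A - A| = 1 + 2·9 = 19 (matches direct enumeration: 19).

|A - A| = 19


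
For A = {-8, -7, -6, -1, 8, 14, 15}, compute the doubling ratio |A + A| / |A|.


|A| = 7.
Compute A + A by enumerating all 49 pairs.
A + A = {-16, -15, -14, -13, -12, -9, -8, -7, -2, 0, 1, 2, 6, 7, 8, 9, 13, 14, 16, 22, 23, 28, 29, 30}, so |A + A| = 24.
K = |A + A| / |A| = 24/7 (already in lowest terms) ≈ 3.4286.
Reference: AP of size 7 gives K = 13/7 ≈ 1.8571; a fully generic set of size 7 gives K ≈ 4.0000.

|A| = 7, |A + A| = 24, K = 24/7.


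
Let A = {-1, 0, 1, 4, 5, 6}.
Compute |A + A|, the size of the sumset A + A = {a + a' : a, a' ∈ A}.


A + A = {a + a' : a, a' ∈ A}; |A| = 6.
General bounds: 2|A| - 1 ≤ |A + A| ≤ |A|(|A|+1)/2, i.e. 11 ≤ |A + A| ≤ 21.
Lower bound 2|A|-1 is attained iff A is an arithmetic progression.
Enumerate sums a + a' for a ≤ a' (symmetric, so this suffices):
a = -1: -1+-1=-2, -1+0=-1, -1+1=0, -1+4=3, -1+5=4, -1+6=5
a = 0: 0+0=0, 0+1=1, 0+4=4, 0+5=5, 0+6=6
a = 1: 1+1=2, 1+4=5, 1+5=6, 1+6=7
a = 4: 4+4=8, 4+5=9, 4+6=10
a = 5: 5+5=10, 5+6=11
a = 6: 6+6=12
Distinct sums: {-2, -1, 0, 1, 2, 3, 4, 5, 6, 7, 8, 9, 10, 11, 12}
|A + A| = 15

|A + A| = 15


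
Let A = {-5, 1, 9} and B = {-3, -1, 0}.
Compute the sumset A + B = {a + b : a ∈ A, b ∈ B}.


A + B = {a + b : a ∈ A, b ∈ B}.
Enumerate all |A|·|B| = 3·3 = 9 pairs (a, b) and collect distinct sums.
a = -5: -5+-3=-8, -5+-1=-6, -5+0=-5
a = 1: 1+-3=-2, 1+-1=0, 1+0=1
a = 9: 9+-3=6, 9+-1=8, 9+0=9
Collecting distinct sums: A + B = {-8, -6, -5, -2, 0, 1, 6, 8, 9}
|A + B| = 9

A + B = {-8, -6, -5, -2, 0, 1, 6, 8, 9}


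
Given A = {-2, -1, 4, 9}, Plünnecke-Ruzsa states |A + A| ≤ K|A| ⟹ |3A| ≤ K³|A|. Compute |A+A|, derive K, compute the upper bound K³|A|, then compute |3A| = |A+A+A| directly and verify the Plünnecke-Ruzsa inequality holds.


|A| = 4.
Step 1: Compute A + A by enumerating all 16 pairs.
A + A = {-4, -3, -2, 2, 3, 7, 8, 13, 18}, so |A + A| = 9.
Step 2: Doubling constant K = |A + A|/|A| = 9/4 = 9/4 ≈ 2.2500.
Step 3: Plünnecke-Ruzsa gives |3A| ≤ K³·|A| = (2.2500)³ · 4 ≈ 45.5625.
Step 4: Compute 3A = A + A + A directly by enumerating all triples (a,b,c) ∈ A³; |3A| = 16.
Step 5: Check 16 ≤ 45.5625? Yes ✓.

K = 9/4, Plünnecke-Ruzsa bound K³|A| ≈ 45.5625, |3A| = 16, inequality holds.


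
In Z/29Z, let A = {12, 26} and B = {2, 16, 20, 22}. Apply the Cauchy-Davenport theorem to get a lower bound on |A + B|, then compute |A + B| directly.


Cauchy-Davenport: |A + B| ≥ min(p, |A| + |B| - 1) for A, B nonempty in Z/pZ.
|A| = 2, |B| = 4, p = 29.
CD lower bound = min(29, 2 + 4 - 1) = min(29, 5) = 5.
Compute A + B mod 29 directly:
a = 12: 12+2=14, 12+16=28, 12+20=3, 12+22=5
a = 26: 26+2=28, 26+16=13, 26+20=17, 26+22=19
A + B = {3, 5, 13, 14, 17, 19, 28}, so |A + B| = 7.
Verify: 7 ≥ 5? Yes ✓.

CD lower bound = 5, actual |A + B| = 7.


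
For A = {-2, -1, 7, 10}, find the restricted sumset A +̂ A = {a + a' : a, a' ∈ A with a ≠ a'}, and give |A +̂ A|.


Restricted sumset: A +̂ A = {a + a' : a ∈ A, a' ∈ A, a ≠ a'}.
Equivalently, take A + A and drop any sum 2a that is achievable ONLY as a + a for a ∈ A (i.e. sums representable only with equal summands).
Enumerate pairs (a, a') with a < a' (symmetric, so each unordered pair gives one sum; this covers all a ≠ a'):
  -2 + -1 = -3
  -2 + 7 = 5
  -2 + 10 = 8
  -1 + 7 = 6
  -1 + 10 = 9
  7 + 10 = 17
Collected distinct sums: {-3, 5, 6, 8, 9, 17}
|A +̂ A| = 6
(Reference bound: |A +̂ A| ≥ 2|A| - 3 for |A| ≥ 2, with |A| = 4 giving ≥ 5.)

|A +̂ A| = 6


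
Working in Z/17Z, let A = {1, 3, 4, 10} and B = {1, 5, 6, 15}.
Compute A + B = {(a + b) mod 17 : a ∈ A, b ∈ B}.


Work in Z/17Z: reduce every sum a + b modulo 17.
Enumerate all 16 pairs:
a = 1: 1+1=2, 1+5=6, 1+6=7, 1+15=16
a = 3: 3+1=4, 3+5=8, 3+6=9, 3+15=1
a = 4: 4+1=5, 4+5=9, 4+6=10, 4+15=2
a = 10: 10+1=11, 10+5=15, 10+6=16, 10+15=8
Distinct residues collected: {1, 2, 4, 5, 6, 7, 8, 9, 10, 11, 15, 16}
|A + B| = 12 (out of 17 total residues).

A + B = {1, 2, 4, 5, 6, 7, 8, 9, 10, 11, 15, 16}


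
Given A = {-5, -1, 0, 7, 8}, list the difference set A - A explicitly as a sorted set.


A - A = {a - a' : a, a' ∈ A}.
Compute a - a' for each ordered pair (a, a'):
a = -5: -5--5=0, -5--1=-4, -5-0=-5, -5-7=-12, -5-8=-13
a = -1: -1--5=4, -1--1=0, -1-0=-1, -1-7=-8, -1-8=-9
a = 0: 0--5=5, 0--1=1, 0-0=0, 0-7=-7, 0-8=-8
a = 7: 7--5=12, 7--1=8, 7-0=7, 7-7=0, 7-8=-1
a = 8: 8--5=13, 8--1=9, 8-0=8, 8-7=1, 8-8=0
Collecting distinct values (and noting 0 appears from a-a):
A - A = {-13, -12, -9, -8, -7, -5, -4, -1, 0, 1, 4, 5, 7, 8, 9, 12, 13}
|A - A| = 17

A - A = {-13, -12, -9, -8, -7, -5, -4, -1, 0, 1, 4, 5, 7, 8, 9, 12, 13}


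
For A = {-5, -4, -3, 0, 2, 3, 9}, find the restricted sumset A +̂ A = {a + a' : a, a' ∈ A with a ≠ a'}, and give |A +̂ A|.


Restricted sumset: A +̂ A = {a + a' : a ∈ A, a' ∈ A, a ≠ a'}.
Equivalently, take A + A and drop any sum 2a that is achievable ONLY as a + a for a ∈ A (i.e. sums representable only with equal summands).
Enumerate pairs (a, a') with a < a' (symmetric, so each unordered pair gives one sum; this covers all a ≠ a'):
  -5 + -4 = -9
  -5 + -3 = -8
  -5 + 0 = -5
  -5 + 2 = -3
  -5 + 3 = -2
  -5 + 9 = 4
  -4 + -3 = -7
  -4 + 0 = -4
  -4 + 2 = -2
  -4 + 3 = -1
  -4 + 9 = 5
  -3 + 0 = -3
  -3 + 2 = -1
  -3 + 3 = 0
  -3 + 9 = 6
  0 + 2 = 2
  0 + 3 = 3
  0 + 9 = 9
  2 + 3 = 5
  2 + 9 = 11
  3 + 9 = 12
Collected distinct sums: {-9, -8, -7, -5, -4, -3, -2, -1, 0, 2, 3, 4, 5, 6, 9, 11, 12}
|A +̂ A| = 17
(Reference bound: |A +̂ A| ≥ 2|A| - 3 for |A| ≥ 2, with |A| = 7 giving ≥ 11.)

|A +̂ A| = 17


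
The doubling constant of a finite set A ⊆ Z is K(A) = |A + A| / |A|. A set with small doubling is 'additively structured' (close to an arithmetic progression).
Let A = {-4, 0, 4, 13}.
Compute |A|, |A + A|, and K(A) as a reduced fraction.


|A| = 4.
Compute A + A by enumerating all 16 pairs.
A + A = {-8, -4, 0, 4, 8, 9, 13, 17, 26}, so |A + A| = 9.
K = |A + A| / |A| = 9/4 (already in lowest terms) ≈ 2.2500.
Reference: AP of size 4 gives K = 7/4 ≈ 1.7500; a fully generic set of size 4 gives K ≈ 2.5000.

|A| = 4, |A + A| = 9, K = 9/4.


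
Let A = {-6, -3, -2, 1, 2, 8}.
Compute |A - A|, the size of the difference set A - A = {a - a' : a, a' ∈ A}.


A - A = {a - a' : a, a' ∈ A}; |A| = 6.
Bounds: 2|A|-1 ≤ |A - A| ≤ |A|² - |A| + 1, i.e. 11 ≤ |A - A| ≤ 31.
Note: 0 ∈ A - A always (from a - a). The set is symmetric: if d ∈ A - A then -d ∈ A - A.
Enumerate nonzero differences d = a - a' with a > a' (then include -d):
Positive differences: {1, 3, 4, 5, 6, 7, 8, 10, 11, 14}
Full difference set: {0} ∪ (positive diffs) ∪ (negative diffs).
|A - A| = 1 + 2·10 = 21 (matches direct enumeration: 21).

|A - A| = 21


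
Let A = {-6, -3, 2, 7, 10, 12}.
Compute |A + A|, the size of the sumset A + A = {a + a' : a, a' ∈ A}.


A + A = {a + a' : a, a' ∈ A}; |A| = 6.
General bounds: 2|A| - 1 ≤ |A + A| ≤ |A|(|A|+1)/2, i.e. 11 ≤ |A + A| ≤ 21.
Lower bound 2|A|-1 is attained iff A is an arithmetic progression.
Enumerate sums a + a' for a ≤ a' (symmetric, so this suffices):
a = -6: -6+-6=-12, -6+-3=-9, -6+2=-4, -6+7=1, -6+10=4, -6+12=6
a = -3: -3+-3=-6, -3+2=-1, -3+7=4, -3+10=7, -3+12=9
a = 2: 2+2=4, 2+7=9, 2+10=12, 2+12=14
a = 7: 7+7=14, 7+10=17, 7+12=19
a = 10: 10+10=20, 10+12=22
a = 12: 12+12=24
Distinct sums: {-12, -9, -6, -4, -1, 1, 4, 6, 7, 9, 12, 14, 17, 19, 20, 22, 24}
|A + A| = 17

|A + A| = 17


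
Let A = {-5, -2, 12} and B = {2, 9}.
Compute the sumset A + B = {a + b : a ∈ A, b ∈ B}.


A + B = {a + b : a ∈ A, b ∈ B}.
Enumerate all |A|·|B| = 3·2 = 6 pairs (a, b) and collect distinct sums.
a = -5: -5+2=-3, -5+9=4
a = -2: -2+2=0, -2+9=7
a = 12: 12+2=14, 12+9=21
Collecting distinct sums: A + B = {-3, 0, 4, 7, 14, 21}
|A + B| = 6

A + B = {-3, 0, 4, 7, 14, 21}


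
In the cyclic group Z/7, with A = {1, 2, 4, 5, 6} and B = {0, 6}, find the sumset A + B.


Work in Z/7Z: reduce every sum a + b modulo 7.
Enumerate all 10 pairs:
a = 1: 1+0=1, 1+6=0
a = 2: 2+0=2, 2+6=1
a = 4: 4+0=4, 4+6=3
a = 5: 5+0=5, 5+6=4
a = 6: 6+0=6, 6+6=5
Distinct residues collected: {0, 1, 2, 3, 4, 5, 6}
|A + B| = 7 (out of 7 total residues).

A + B = {0, 1, 2, 3, 4, 5, 6}


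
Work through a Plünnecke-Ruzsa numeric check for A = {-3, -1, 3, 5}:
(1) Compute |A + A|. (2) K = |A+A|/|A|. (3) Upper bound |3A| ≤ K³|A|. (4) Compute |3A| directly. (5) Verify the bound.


|A| = 4.
Step 1: Compute A + A by enumerating all 16 pairs.
A + A = {-6, -4, -2, 0, 2, 4, 6, 8, 10}, so |A + A| = 9.
Step 2: Doubling constant K = |A + A|/|A| = 9/4 = 9/4 ≈ 2.2500.
Step 3: Plünnecke-Ruzsa gives |3A| ≤ K³·|A| = (2.2500)³ · 4 ≈ 45.5625.
Step 4: Compute 3A = A + A + A directly by enumerating all triples (a,b,c) ∈ A³; |3A| = 13.
Step 5: Check 13 ≤ 45.5625? Yes ✓.

K = 9/4, Plünnecke-Ruzsa bound K³|A| ≈ 45.5625, |3A| = 13, inequality holds.


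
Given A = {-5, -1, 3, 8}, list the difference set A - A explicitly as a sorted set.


A - A = {a - a' : a, a' ∈ A}.
Compute a - a' for each ordered pair (a, a'):
a = -5: -5--5=0, -5--1=-4, -5-3=-8, -5-8=-13
a = -1: -1--5=4, -1--1=0, -1-3=-4, -1-8=-9
a = 3: 3--5=8, 3--1=4, 3-3=0, 3-8=-5
a = 8: 8--5=13, 8--1=9, 8-3=5, 8-8=0
Collecting distinct values (and noting 0 appears from a-a):
A - A = {-13, -9, -8, -5, -4, 0, 4, 5, 8, 9, 13}
|A - A| = 11

A - A = {-13, -9, -8, -5, -4, 0, 4, 5, 8, 9, 13}


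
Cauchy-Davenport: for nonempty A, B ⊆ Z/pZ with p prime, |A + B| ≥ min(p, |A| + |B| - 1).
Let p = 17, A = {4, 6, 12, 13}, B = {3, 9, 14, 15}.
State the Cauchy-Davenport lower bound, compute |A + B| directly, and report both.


Cauchy-Davenport: |A + B| ≥ min(p, |A| + |B| - 1) for A, B nonempty in Z/pZ.
|A| = 4, |B| = 4, p = 17.
CD lower bound = min(17, 4 + 4 - 1) = min(17, 7) = 7.
Compute A + B mod 17 directly:
a = 4: 4+3=7, 4+9=13, 4+14=1, 4+15=2
a = 6: 6+3=9, 6+9=15, 6+14=3, 6+15=4
a = 12: 12+3=15, 12+9=4, 12+14=9, 12+15=10
a = 13: 13+3=16, 13+9=5, 13+14=10, 13+15=11
A + B = {1, 2, 3, 4, 5, 7, 9, 10, 11, 13, 15, 16}, so |A + B| = 12.
Verify: 12 ≥ 7? Yes ✓.

CD lower bound = 7, actual |A + B| = 12.


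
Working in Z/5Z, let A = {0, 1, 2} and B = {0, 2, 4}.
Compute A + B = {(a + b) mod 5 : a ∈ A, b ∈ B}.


Work in Z/5Z: reduce every sum a + b modulo 5.
Enumerate all 9 pairs:
a = 0: 0+0=0, 0+2=2, 0+4=4
a = 1: 1+0=1, 1+2=3, 1+4=0
a = 2: 2+0=2, 2+2=4, 2+4=1
Distinct residues collected: {0, 1, 2, 3, 4}
|A + B| = 5 (out of 5 total residues).

A + B = {0, 1, 2, 3, 4}


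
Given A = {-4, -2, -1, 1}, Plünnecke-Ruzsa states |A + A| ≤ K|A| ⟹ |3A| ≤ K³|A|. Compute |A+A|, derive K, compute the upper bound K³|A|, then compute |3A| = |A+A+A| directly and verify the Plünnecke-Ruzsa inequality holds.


|A| = 4.
Step 1: Compute A + A by enumerating all 16 pairs.
A + A = {-8, -6, -5, -4, -3, -2, -1, 0, 2}, so |A + A| = 9.
Step 2: Doubling constant K = |A + A|/|A| = 9/4 = 9/4 ≈ 2.2500.
Step 3: Plünnecke-Ruzsa gives |3A| ≤ K³·|A| = (2.2500)³ · 4 ≈ 45.5625.
Step 4: Compute 3A = A + A + A directly by enumerating all triples (a,b,c) ∈ A³; |3A| = 14.
Step 5: Check 14 ≤ 45.5625? Yes ✓.

K = 9/4, Plünnecke-Ruzsa bound K³|A| ≈ 45.5625, |3A| = 14, inequality holds.


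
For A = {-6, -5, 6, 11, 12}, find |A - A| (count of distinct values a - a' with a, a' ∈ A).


A - A = {a - a' : a, a' ∈ A}; |A| = 5.
Bounds: 2|A|-1 ≤ |A - A| ≤ |A|² - |A| + 1, i.e. 9 ≤ |A - A| ≤ 21.
Note: 0 ∈ A - A always (from a - a). The set is symmetric: if d ∈ A - A then -d ∈ A - A.
Enumerate nonzero differences d = a - a' with a > a' (then include -d):
Positive differences: {1, 5, 6, 11, 12, 16, 17, 18}
Full difference set: {0} ∪ (positive diffs) ∪ (negative diffs).
|A - A| = 1 + 2·8 = 17 (matches direct enumeration: 17).

|A - A| = 17


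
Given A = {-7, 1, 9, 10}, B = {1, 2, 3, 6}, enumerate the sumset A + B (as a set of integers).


A + B = {a + b : a ∈ A, b ∈ B}.
Enumerate all |A|·|B| = 4·4 = 16 pairs (a, b) and collect distinct sums.
a = -7: -7+1=-6, -7+2=-5, -7+3=-4, -7+6=-1
a = 1: 1+1=2, 1+2=3, 1+3=4, 1+6=7
a = 9: 9+1=10, 9+2=11, 9+3=12, 9+6=15
a = 10: 10+1=11, 10+2=12, 10+3=13, 10+6=16
Collecting distinct sums: A + B = {-6, -5, -4, -1, 2, 3, 4, 7, 10, 11, 12, 13, 15, 16}
|A + B| = 14

A + B = {-6, -5, -4, -1, 2, 3, 4, 7, 10, 11, 12, 13, 15, 16}


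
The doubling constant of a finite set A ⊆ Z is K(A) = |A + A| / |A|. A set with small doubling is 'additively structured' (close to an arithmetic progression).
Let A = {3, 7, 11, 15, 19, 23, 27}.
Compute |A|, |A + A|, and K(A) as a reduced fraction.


|A| = 7.
Compute A + A by enumerating all 49 pairs.
A + A = {6, 10, 14, 18, 22, 26, 30, 34, 38, 42, 46, 50, 54}, so |A + A| = 13.
K = |A + A| / |A| = 13/7 (already in lowest terms) ≈ 1.8571.
Reference: AP of size 7 gives K = 13/7 ≈ 1.8571; a fully generic set of size 7 gives K ≈ 4.0000.

|A| = 7, |A + A| = 13, K = 13/7.


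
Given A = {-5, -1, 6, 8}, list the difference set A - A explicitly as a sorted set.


A - A = {a - a' : a, a' ∈ A}.
Compute a - a' for each ordered pair (a, a'):
a = -5: -5--5=0, -5--1=-4, -5-6=-11, -5-8=-13
a = -1: -1--5=4, -1--1=0, -1-6=-7, -1-8=-9
a = 6: 6--5=11, 6--1=7, 6-6=0, 6-8=-2
a = 8: 8--5=13, 8--1=9, 8-6=2, 8-8=0
Collecting distinct values (and noting 0 appears from a-a):
A - A = {-13, -11, -9, -7, -4, -2, 0, 2, 4, 7, 9, 11, 13}
|A - A| = 13

A - A = {-13, -11, -9, -7, -4, -2, 0, 2, 4, 7, 9, 11, 13}


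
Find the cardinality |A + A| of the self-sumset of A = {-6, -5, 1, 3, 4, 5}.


A + A = {a + a' : a, a' ∈ A}; |A| = 6.
General bounds: 2|A| - 1 ≤ |A + A| ≤ |A|(|A|+1)/2, i.e. 11 ≤ |A + A| ≤ 21.
Lower bound 2|A|-1 is attained iff A is an arithmetic progression.
Enumerate sums a + a' for a ≤ a' (symmetric, so this suffices):
a = -6: -6+-6=-12, -6+-5=-11, -6+1=-5, -6+3=-3, -6+4=-2, -6+5=-1
a = -5: -5+-5=-10, -5+1=-4, -5+3=-2, -5+4=-1, -5+5=0
a = 1: 1+1=2, 1+3=4, 1+4=5, 1+5=6
a = 3: 3+3=6, 3+4=7, 3+5=8
a = 4: 4+4=8, 4+5=9
a = 5: 5+5=10
Distinct sums: {-12, -11, -10, -5, -4, -3, -2, -1, 0, 2, 4, 5, 6, 7, 8, 9, 10}
|A + A| = 17

|A + A| = 17


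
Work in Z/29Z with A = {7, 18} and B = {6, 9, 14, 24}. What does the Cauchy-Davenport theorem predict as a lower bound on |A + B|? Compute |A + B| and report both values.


Cauchy-Davenport: |A + B| ≥ min(p, |A| + |B| - 1) for A, B nonempty in Z/pZ.
|A| = 2, |B| = 4, p = 29.
CD lower bound = min(29, 2 + 4 - 1) = min(29, 5) = 5.
Compute A + B mod 29 directly:
a = 7: 7+6=13, 7+9=16, 7+14=21, 7+24=2
a = 18: 18+6=24, 18+9=27, 18+14=3, 18+24=13
A + B = {2, 3, 13, 16, 21, 24, 27}, so |A + B| = 7.
Verify: 7 ≥ 5? Yes ✓.

CD lower bound = 5, actual |A + B| = 7.


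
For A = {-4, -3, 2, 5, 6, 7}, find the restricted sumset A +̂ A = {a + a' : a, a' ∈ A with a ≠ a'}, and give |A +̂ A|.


Restricted sumset: A +̂ A = {a + a' : a ∈ A, a' ∈ A, a ≠ a'}.
Equivalently, take A + A and drop any sum 2a that is achievable ONLY as a + a for a ∈ A (i.e. sums representable only with equal summands).
Enumerate pairs (a, a') with a < a' (symmetric, so each unordered pair gives one sum; this covers all a ≠ a'):
  -4 + -3 = -7
  -4 + 2 = -2
  -4 + 5 = 1
  -4 + 6 = 2
  -4 + 7 = 3
  -3 + 2 = -1
  -3 + 5 = 2
  -3 + 6 = 3
  -3 + 7 = 4
  2 + 5 = 7
  2 + 6 = 8
  2 + 7 = 9
  5 + 6 = 11
  5 + 7 = 12
  6 + 7 = 13
Collected distinct sums: {-7, -2, -1, 1, 2, 3, 4, 7, 8, 9, 11, 12, 13}
|A +̂ A| = 13
(Reference bound: |A +̂ A| ≥ 2|A| - 3 for |A| ≥ 2, with |A| = 6 giving ≥ 9.)

|A +̂ A| = 13


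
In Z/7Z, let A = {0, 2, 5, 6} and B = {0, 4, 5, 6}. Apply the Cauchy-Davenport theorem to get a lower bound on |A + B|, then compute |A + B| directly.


Cauchy-Davenport: |A + B| ≥ min(p, |A| + |B| - 1) for A, B nonempty in Z/pZ.
|A| = 4, |B| = 4, p = 7.
CD lower bound = min(7, 4 + 4 - 1) = min(7, 7) = 7.
Compute A + B mod 7 directly:
a = 0: 0+0=0, 0+4=4, 0+5=5, 0+6=6
a = 2: 2+0=2, 2+4=6, 2+5=0, 2+6=1
a = 5: 5+0=5, 5+4=2, 5+5=3, 5+6=4
a = 6: 6+0=6, 6+4=3, 6+5=4, 6+6=5
A + B = {0, 1, 2, 3, 4, 5, 6}, so |A + B| = 7.
Verify: 7 ≥ 7? Yes ✓.

CD lower bound = 7, actual |A + B| = 7.


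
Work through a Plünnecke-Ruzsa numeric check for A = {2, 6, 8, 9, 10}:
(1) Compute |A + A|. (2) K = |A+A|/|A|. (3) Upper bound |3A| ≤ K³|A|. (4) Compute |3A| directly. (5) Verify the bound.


|A| = 5.
Step 1: Compute A + A by enumerating all 25 pairs.
A + A = {4, 8, 10, 11, 12, 14, 15, 16, 17, 18, 19, 20}, so |A + A| = 12.
Step 2: Doubling constant K = |A + A|/|A| = 12/5 = 12/5 ≈ 2.4000.
Step 3: Plünnecke-Ruzsa gives |3A| ≤ K³·|A| = (2.4000)³ · 5 ≈ 69.1200.
Step 4: Compute 3A = A + A + A directly by enumerating all triples (a,b,c) ∈ A³; |3A| = 20.
Step 5: Check 20 ≤ 69.1200? Yes ✓.

K = 12/5, Plünnecke-Ruzsa bound K³|A| ≈ 69.1200, |3A| = 20, inequality holds.


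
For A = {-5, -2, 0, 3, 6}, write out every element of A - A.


A - A = {a - a' : a, a' ∈ A}.
Compute a - a' for each ordered pair (a, a'):
a = -5: -5--5=0, -5--2=-3, -5-0=-5, -5-3=-8, -5-6=-11
a = -2: -2--5=3, -2--2=0, -2-0=-2, -2-3=-5, -2-6=-8
a = 0: 0--5=5, 0--2=2, 0-0=0, 0-3=-3, 0-6=-6
a = 3: 3--5=8, 3--2=5, 3-0=3, 3-3=0, 3-6=-3
a = 6: 6--5=11, 6--2=8, 6-0=6, 6-3=3, 6-6=0
Collecting distinct values (and noting 0 appears from a-a):
A - A = {-11, -8, -6, -5, -3, -2, 0, 2, 3, 5, 6, 8, 11}
|A - A| = 13

A - A = {-11, -8, -6, -5, -3, -2, 0, 2, 3, 5, 6, 8, 11}


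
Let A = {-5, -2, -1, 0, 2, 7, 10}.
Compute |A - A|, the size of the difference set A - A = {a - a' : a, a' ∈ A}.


A - A = {a - a' : a, a' ∈ A}; |A| = 7.
Bounds: 2|A|-1 ≤ |A - A| ≤ |A|² - |A| + 1, i.e. 13 ≤ |A - A| ≤ 43.
Note: 0 ∈ A - A always (from a - a). The set is symmetric: if d ∈ A - A then -d ∈ A - A.
Enumerate nonzero differences d = a - a' with a > a' (then include -d):
Positive differences: {1, 2, 3, 4, 5, 7, 8, 9, 10, 11, 12, 15}
Full difference set: {0} ∪ (positive diffs) ∪ (negative diffs).
|A - A| = 1 + 2·12 = 25 (matches direct enumeration: 25).

|A - A| = 25


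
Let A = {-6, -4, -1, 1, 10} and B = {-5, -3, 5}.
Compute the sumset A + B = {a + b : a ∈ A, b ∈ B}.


A + B = {a + b : a ∈ A, b ∈ B}.
Enumerate all |A|·|B| = 5·3 = 15 pairs (a, b) and collect distinct sums.
a = -6: -6+-5=-11, -6+-3=-9, -6+5=-1
a = -4: -4+-5=-9, -4+-3=-7, -4+5=1
a = -1: -1+-5=-6, -1+-3=-4, -1+5=4
a = 1: 1+-5=-4, 1+-3=-2, 1+5=6
a = 10: 10+-5=5, 10+-3=7, 10+5=15
Collecting distinct sums: A + B = {-11, -9, -7, -6, -4, -2, -1, 1, 4, 5, 6, 7, 15}
|A + B| = 13

A + B = {-11, -9, -7, -6, -4, -2, -1, 1, 4, 5, 6, 7, 15}


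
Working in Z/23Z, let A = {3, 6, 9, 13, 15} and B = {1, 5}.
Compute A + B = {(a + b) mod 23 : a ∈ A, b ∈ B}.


Work in Z/23Z: reduce every sum a + b modulo 23.
Enumerate all 10 pairs:
a = 3: 3+1=4, 3+5=8
a = 6: 6+1=7, 6+5=11
a = 9: 9+1=10, 9+5=14
a = 13: 13+1=14, 13+5=18
a = 15: 15+1=16, 15+5=20
Distinct residues collected: {4, 7, 8, 10, 11, 14, 16, 18, 20}
|A + B| = 9 (out of 23 total residues).

A + B = {4, 7, 8, 10, 11, 14, 16, 18, 20}


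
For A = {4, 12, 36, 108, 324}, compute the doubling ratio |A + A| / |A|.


|A| = 5.
Compute A + A by enumerating all 25 pairs.
A + A = {8, 16, 24, 40, 48, 72, 112, 120, 144, 216, 328, 336, 360, 432, 648}, so |A + A| = 15.
K = |A + A| / |A| = 15/5 = 3/1 ≈ 3.0000.
Reference: AP of size 5 gives K = 9/5 ≈ 1.8000; a fully generic set of size 5 gives K ≈ 3.0000.

|A| = 5, |A + A| = 15, K = 15/5 = 3/1.


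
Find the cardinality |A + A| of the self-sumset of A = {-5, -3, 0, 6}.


A + A = {a + a' : a, a' ∈ A}; |A| = 4.
General bounds: 2|A| - 1 ≤ |A + A| ≤ |A|(|A|+1)/2, i.e. 7 ≤ |A + A| ≤ 10.
Lower bound 2|A|-1 is attained iff A is an arithmetic progression.
Enumerate sums a + a' for a ≤ a' (symmetric, so this suffices):
a = -5: -5+-5=-10, -5+-3=-8, -5+0=-5, -5+6=1
a = -3: -3+-3=-6, -3+0=-3, -3+6=3
a = 0: 0+0=0, 0+6=6
a = 6: 6+6=12
Distinct sums: {-10, -8, -6, -5, -3, 0, 1, 3, 6, 12}
|A + A| = 10

|A + A| = 10


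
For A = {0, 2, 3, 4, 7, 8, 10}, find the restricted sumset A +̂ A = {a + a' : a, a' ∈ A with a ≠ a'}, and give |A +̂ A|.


Restricted sumset: A +̂ A = {a + a' : a ∈ A, a' ∈ A, a ≠ a'}.
Equivalently, take A + A and drop any sum 2a that is achievable ONLY as a + a for a ∈ A (i.e. sums representable only with equal summands).
Enumerate pairs (a, a') with a < a' (symmetric, so each unordered pair gives one sum; this covers all a ≠ a'):
  0 + 2 = 2
  0 + 3 = 3
  0 + 4 = 4
  0 + 7 = 7
  0 + 8 = 8
  0 + 10 = 10
  2 + 3 = 5
  2 + 4 = 6
  2 + 7 = 9
  2 + 8 = 10
  2 + 10 = 12
  3 + 4 = 7
  3 + 7 = 10
  3 + 8 = 11
  3 + 10 = 13
  4 + 7 = 11
  4 + 8 = 12
  4 + 10 = 14
  7 + 8 = 15
  7 + 10 = 17
  8 + 10 = 18
Collected distinct sums: {2, 3, 4, 5, 6, 7, 8, 9, 10, 11, 12, 13, 14, 15, 17, 18}
|A +̂ A| = 16
(Reference bound: |A +̂ A| ≥ 2|A| - 3 for |A| ≥ 2, with |A| = 7 giving ≥ 11.)

|A +̂ A| = 16


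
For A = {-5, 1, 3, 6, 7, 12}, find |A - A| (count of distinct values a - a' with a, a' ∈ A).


A - A = {a - a' : a, a' ∈ A}; |A| = 6.
Bounds: 2|A|-1 ≤ |A - A| ≤ |A|² - |A| + 1, i.e. 11 ≤ |A - A| ≤ 31.
Note: 0 ∈ A - A always (from a - a). The set is symmetric: if d ∈ A - A then -d ∈ A - A.
Enumerate nonzero differences d = a - a' with a > a' (then include -d):
Positive differences: {1, 2, 3, 4, 5, 6, 8, 9, 11, 12, 17}
Full difference set: {0} ∪ (positive diffs) ∪ (negative diffs).
|A - A| = 1 + 2·11 = 23 (matches direct enumeration: 23).

|A - A| = 23


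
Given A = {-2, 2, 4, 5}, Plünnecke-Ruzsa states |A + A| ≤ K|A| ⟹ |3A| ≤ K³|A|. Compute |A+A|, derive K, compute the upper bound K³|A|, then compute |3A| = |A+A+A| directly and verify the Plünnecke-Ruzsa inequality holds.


|A| = 4.
Step 1: Compute A + A by enumerating all 16 pairs.
A + A = {-4, 0, 2, 3, 4, 6, 7, 8, 9, 10}, so |A + A| = 10.
Step 2: Doubling constant K = |A + A|/|A| = 10/4 = 10/4 ≈ 2.5000.
Step 3: Plünnecke-Ruzsa gives |3A| ≤ K³·|A| = (2.5000)³ · 4 ≈ 62.5000.
Step 4: Compute 3A = A + A + A directly by enumerating all triples (a,b,c) ∈ A³; |3A| = 17.
Step 5: Check 17 ≤ 62.5000? Yes ✓.

K = 10/4, Plünnecke-Ruzsa bound K³|A| ≈ 62.5000, |3A| = 17, inequality holds.


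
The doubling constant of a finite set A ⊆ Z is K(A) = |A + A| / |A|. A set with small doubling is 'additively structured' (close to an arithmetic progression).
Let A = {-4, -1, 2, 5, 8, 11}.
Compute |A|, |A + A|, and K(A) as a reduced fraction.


|A| = 6.
Compute A + A by enumerating all 36 pairs.
A + A = {-8, -5, -2, 1, 4, 7, 10, 13, 16, 19, 22}, so |A + A| = 11.
K = |A + A| / |A| = 11/6 (already in lowest terms) ≈ 1.8333.
Reference: AP of size 6 gives K = 11/6 ≈ 1.8333; a fully generic set of size 6 gives K ≈ 3.5000.

|A| = 6, |A + A| = 11, K = 11/6.


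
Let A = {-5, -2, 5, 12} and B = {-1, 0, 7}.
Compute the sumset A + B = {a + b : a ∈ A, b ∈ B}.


A + B = {a + b : a ∈ A, b ∈ B}.
Enumerate all |A|·|B| = 4·3 = 12 pairs (a, b) and collect distinct sums.
a = -5: -5+-1=-6, -5+0=-5, -5+7=2
a = -2: -2+-1=-3, -2+0=-2, -2+7=5
a = 5: 5+-1=4, 5+0=5, 5+7=12
a = 12: 12+-1=11, 12+0=12, 12+7=19
Collecting distinct sums: A + B = {-6, -5, -3, -2, 2, 4, 5, 11, 12, 19}
|A + B| = 10

A + B = {-6, -5, -3, -2, 2, 4, 5, 11, 12, 19}


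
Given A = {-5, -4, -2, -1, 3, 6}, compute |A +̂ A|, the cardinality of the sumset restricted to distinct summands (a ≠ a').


Restricted sumset: A +̂ A = {a + a' : a ∈ A, a' ∈ A, a ≠ a'}.
Equivalently, take A + A and drop any sum 2a that is achievable ONLY as a + a for a ∈ A (i.e. sums representable only with equal summands).
Enumerate pairs (a, a') with a < a' (symmetric, so each unordered pair gives one sum; this covers all a ≠ a'):
  -5 + -4 = -9
  -5 + -2 = -7
  -5 + -1 = -6
  -5 + 3 = -2
  -5 + 6 = 1
  -4 + -2 = -6
  -4 + -1 = -5
  -4 + 3 = -1
  -4 + 6 = 2
  -2 + -1 = -3
  -2 + 3 = 1
  -2 + 6 = 4
  -1 + 3 = 2
  -1 + 6 = 5
  3 + 6 = 9
Collected distinct sums: {-9, -7, -6, -5, -3, -2, -1, 1, 2, 4, 5, 9}
|A +̂ A| = 12
(Reference bound: |A +̂ A| ≥ 2|A| - 3 for |A| ≥ 2, with |A| = 6 giving ≥ 9.)

|A +̂ A| = 12


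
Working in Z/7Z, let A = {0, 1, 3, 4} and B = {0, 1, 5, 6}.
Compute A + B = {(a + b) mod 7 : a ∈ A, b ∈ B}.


Work in Z/7Z: reduce every sum a + b modulo 7.
Enumerate all 16 pairs:
a = 0: 0+0=0, 0+1=1, 0+5=5, 0+6=6
a = 1: 1+0=1, 1+1=2, 1+5=6, 1+6=0
a = 3: 3+0=3, 3+1=4, 3+5=1, 3+6=2
a = 4: 4+0=4, 4+1=5, 4+5=2, 4+6=3
Distinct residues collected: {0, 1, 2, 3, 4, 5, 6}
|A + B| = 7 (out of 7 total residues).

A + B = {0, 1, 2, 3, 4, 5, 6}


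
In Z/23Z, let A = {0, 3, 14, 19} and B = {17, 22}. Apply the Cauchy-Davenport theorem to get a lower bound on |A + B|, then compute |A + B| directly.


Cauchy-Davenport: |A + B| ≥ min(p, |A| + |B| - 1) for A, B nonempty in Z/pZ.
|A| = 4, |B| = 2, p = 23.
CD lower bound = min(23, 4 + 2 - 1) = min(23, 5) = 5.
Compute A + B mod 23 directly:
a = 0: 0+17=17, 0+22=22
a = 3: 3+17=20, 3+22=2
a = 14: 14+17=8, 14+22=13
a = 19: 19+17=13, 19+22=18
A + B = {2, 8, 13, 17, 18, 20, 22}, so |A + B| = 7.
Verify: 7 ≥ 5? Yes ✓.

CD lower bound = 5, actual |A + B| = 7.
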